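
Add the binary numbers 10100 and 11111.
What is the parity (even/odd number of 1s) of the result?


10100 = 20
11111 = 31
Sum = 51 = 110011
1s count = 4

even parity (4 ones in 110011)


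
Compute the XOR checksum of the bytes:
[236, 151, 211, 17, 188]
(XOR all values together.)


XOR chain: 236 ^ 151 ^ 211 ^ 17 ^ 188 = 5

5


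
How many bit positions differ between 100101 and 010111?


XOR: 110010
Count of 1s: 3

3


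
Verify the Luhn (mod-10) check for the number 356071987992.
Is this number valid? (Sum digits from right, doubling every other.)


Luhn sum = 62
62 mod 10 = 2

Invalid (Luhn sum mod 10 = 2)


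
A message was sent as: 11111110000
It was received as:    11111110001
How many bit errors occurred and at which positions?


XOR: 00000000001

1 error(s) at position(s): 10


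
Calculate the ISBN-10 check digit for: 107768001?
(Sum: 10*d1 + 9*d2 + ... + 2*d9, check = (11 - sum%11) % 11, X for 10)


Weighted sum: 193
193 mod 11 = 6

Check digit: 5


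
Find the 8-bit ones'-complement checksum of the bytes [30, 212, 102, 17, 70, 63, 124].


Sum = 618 mod 256 = 106
Complement = 149

149


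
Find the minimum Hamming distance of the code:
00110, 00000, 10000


Comparing all pairs, minimum distance: 1
Can detect 0 errors, correct 0 errors

1


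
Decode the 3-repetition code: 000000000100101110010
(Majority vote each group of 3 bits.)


Groups: 000, 000, 000, 100, 101, 110, 010
Majority votes: 0000110

0000110


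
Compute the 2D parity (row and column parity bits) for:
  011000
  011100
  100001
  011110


Row parities: 0100
Column parities: 111011

Row P: 0100, Col P: 111011, Corner: 1


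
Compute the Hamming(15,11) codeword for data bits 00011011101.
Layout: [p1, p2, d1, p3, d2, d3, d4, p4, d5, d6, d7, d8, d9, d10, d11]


Parity bits: p1=1, p2=1, p3=0, p4=1

110000111011101


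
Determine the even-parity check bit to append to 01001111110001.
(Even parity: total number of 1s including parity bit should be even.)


Number of 1s in data: 8
Parity bit: 0

0


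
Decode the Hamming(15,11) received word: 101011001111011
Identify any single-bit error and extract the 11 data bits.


Syndrome = 4: error at position 4

Data: 11101111011 (corrected bit 4)


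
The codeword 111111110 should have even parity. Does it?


Number of 1s: 8

Yes, parity is correct (8 ones)


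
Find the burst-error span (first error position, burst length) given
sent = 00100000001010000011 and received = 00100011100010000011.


XOR: 00000011101000000000

Burst at position 6, length 5


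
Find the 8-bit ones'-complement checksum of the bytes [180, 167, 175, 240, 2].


Sum = 764 mod 256 = 252
Complement = 3

3


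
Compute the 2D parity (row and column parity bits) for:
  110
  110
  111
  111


Row parities: 0011
Column parities: 000

Row P: 0011, Col P: 000, Corner: 0


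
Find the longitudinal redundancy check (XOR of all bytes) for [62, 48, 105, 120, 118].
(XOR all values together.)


XOR chain: 62 ^ 48 ^ 105 ^ 120 ^ 118 = 105

105


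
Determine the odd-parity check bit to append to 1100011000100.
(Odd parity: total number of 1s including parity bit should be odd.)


Number of 1s in data: 5
Parity bit: 0

0


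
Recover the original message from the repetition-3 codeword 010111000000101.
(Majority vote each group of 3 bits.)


Groups: 010, 111, 000, 000, 101
Majority votes: 01001

01001


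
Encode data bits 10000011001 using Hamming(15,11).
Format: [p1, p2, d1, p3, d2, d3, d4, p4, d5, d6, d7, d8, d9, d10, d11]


Parity bits: p1=1, p2=1, p3=0, p4=1

111000010011001


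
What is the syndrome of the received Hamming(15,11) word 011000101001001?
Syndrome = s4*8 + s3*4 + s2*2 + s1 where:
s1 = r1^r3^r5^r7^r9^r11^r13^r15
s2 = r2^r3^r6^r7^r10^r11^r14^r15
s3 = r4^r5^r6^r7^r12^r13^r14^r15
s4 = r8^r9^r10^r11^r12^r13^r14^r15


s1=0, s2=0, s3=1, s4=1

Syndrome = 12 (error at position 12)


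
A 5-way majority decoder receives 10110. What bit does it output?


Ones: 3 out of 5
Threshold: 3

1 (3/5 voted 1)


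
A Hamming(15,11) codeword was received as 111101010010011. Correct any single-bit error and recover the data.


Syndrome = 0: no error detected

Data: 10100010011 (no errors)


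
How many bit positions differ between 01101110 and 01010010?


XOR: 00111100
Count of 1s: 4

4


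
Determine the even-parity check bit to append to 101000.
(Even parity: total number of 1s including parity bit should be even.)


Number of 1s in data: 2
Parity bit: 0

0


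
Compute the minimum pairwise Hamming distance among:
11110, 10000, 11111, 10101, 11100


Comparing all pairs, minimum distance: 1
Can detect 0 errors, correct 0 errors

1


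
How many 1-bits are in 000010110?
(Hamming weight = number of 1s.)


Counting 1s in 000010110

3


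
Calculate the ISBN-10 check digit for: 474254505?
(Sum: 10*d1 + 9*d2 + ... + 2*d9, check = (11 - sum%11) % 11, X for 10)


Weighted sum: 229
229 mod 11 = 9

Check digit: 2


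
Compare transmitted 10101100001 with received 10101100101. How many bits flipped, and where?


XOR: 00000000100

1 error(s) at position(s): 8


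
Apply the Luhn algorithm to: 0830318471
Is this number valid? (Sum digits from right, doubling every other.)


Luhn sum = 38
38 mod 10 = 8

Invalid (Luhn sum mod 10 = 8)


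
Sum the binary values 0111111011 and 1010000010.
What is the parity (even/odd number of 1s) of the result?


0111111011 = 507
1010000010 = 642
Sum = 1149 = 10001111101
1s count = 7

odd parity (7 ones in 10001111101)


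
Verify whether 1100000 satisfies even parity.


Number of 1s: 2

Yes, parity is correct (2 ones)


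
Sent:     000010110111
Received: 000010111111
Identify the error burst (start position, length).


XOR: 000000001000

Burst at position 8, length 1


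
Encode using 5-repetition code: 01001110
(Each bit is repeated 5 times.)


Each bit -> 5 copies

0000011111000000000011111111111111100000


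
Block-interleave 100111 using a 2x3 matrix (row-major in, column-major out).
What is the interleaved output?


Matrix:
  100
  111
Read columns: 110101

110101


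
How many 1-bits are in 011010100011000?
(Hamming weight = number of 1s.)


Counting 1s in 011010100011000

6


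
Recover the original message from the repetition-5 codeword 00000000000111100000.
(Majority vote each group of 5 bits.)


Groups: 00000, 00000, 01111, 00000
Majority votes: 0010

0010


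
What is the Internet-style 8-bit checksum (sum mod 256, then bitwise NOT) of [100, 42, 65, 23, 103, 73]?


Sum = 406 mod 256 = 150
Complement = 105

105


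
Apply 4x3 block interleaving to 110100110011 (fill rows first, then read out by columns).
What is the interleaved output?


Matrix:
  110
  100
  110
  011
Read columns: 111010110001

111010110001


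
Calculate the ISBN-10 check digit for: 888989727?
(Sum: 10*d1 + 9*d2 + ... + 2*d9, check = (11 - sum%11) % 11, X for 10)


Weighted sum: 420
420 mod 11 = 2

Check digit: 9


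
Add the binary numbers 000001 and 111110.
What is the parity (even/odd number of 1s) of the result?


000001 = 1
111110 = 62
Sum = 63 = 111111
1s count = 6

even parity (6 ones in 111111)


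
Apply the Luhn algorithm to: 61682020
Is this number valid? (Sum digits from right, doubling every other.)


Luhn sum = 23
23 mod 10 = 3

Invalid (Luhn sum mod 10 = 3)


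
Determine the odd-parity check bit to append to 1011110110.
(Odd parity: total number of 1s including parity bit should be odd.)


Number of 1s in data: 7
Parity bit: 0

0


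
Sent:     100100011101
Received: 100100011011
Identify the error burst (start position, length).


XOR: 000000000110

Burst at position 9, length 2


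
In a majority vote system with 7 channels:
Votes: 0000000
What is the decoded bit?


Ones: 0 out of 7
Threshold: 4

0 (0/7 voted 1)


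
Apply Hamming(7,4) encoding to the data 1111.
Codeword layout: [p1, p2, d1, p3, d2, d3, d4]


Parity bits: p1=1, p2=1, p3=1

1111111


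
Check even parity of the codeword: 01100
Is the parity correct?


Number of 1s: 2

Yes, parity is correct (2 ones)


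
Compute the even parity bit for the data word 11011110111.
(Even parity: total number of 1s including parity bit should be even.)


Number of 1s in data: 9
Parity bit: 1

1


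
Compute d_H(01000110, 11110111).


XOR: 10110001
Count of 1s: 4

4


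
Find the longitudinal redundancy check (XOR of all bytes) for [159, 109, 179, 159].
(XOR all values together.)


XOR chain: 159 ^ 109 ^ 179 ^ 159 = 222

222


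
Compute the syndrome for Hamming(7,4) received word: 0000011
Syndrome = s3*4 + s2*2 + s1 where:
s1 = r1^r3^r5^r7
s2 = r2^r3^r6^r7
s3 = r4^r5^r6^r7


s1=1, s2=0, s3=0

Syndrome = 1 (error at position 1)


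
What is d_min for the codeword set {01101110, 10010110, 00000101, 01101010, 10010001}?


Comparing all pairs, minimum distance: 1
Can detect 0 errors, correct 0 errors

1


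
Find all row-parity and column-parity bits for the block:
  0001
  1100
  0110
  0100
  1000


Row parities: 10011
Column parities: 0111

Row P: 10011, Col P: 0111, Corner: 1


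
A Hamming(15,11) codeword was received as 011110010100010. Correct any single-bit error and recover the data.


Syndrome = 12: error at position 12

Data: 11000101010 (corrected bit 12)


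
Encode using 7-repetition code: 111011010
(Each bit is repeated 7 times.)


Each bit -> 7 copies

111111111111111111111000000011111111111111000000011111110000000


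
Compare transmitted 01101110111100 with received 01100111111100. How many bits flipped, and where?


XOR: 00001001000000

2 error(s) at position(s): 4, 7


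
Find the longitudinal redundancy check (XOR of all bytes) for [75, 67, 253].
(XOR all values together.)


XOR chain: 75 ^ 67 ^ 253 = 245

245


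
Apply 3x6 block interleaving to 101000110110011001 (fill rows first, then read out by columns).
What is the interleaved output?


Matrix:
  101000
  110110
  011001
Read columns: 110011101010010001

110011101010010001


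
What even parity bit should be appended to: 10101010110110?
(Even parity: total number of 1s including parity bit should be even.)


Number of 1s in data: 8
Parity bit: 0

0


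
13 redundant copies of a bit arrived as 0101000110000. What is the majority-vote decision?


Ones: 4 out of 13
Threshold: 7

0 (4/13 voted 1)


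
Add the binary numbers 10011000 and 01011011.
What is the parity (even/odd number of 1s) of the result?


10011000 = 152
01011011 = 91
Sum = 243 = 11110011
1s count = 6

even parity (6 ones in 11110011)


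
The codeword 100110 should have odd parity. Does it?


Number of 1s: 3

Yes, parity is correct (3 ones)


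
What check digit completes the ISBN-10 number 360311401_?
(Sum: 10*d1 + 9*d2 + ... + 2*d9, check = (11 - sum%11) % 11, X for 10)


Weighted sum: 134
134 mod 11 = 2

Check digit: 9


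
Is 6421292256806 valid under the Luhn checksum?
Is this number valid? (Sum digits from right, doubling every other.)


Luhn sum = 57
57 mod 10 = 7

Invalid (Luhn sum mod 10 = 7)


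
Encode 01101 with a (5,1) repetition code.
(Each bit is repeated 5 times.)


Each bit -> 5 copies

0000011111111110000011111


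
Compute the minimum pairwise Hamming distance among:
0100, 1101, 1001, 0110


Comparing all pairs, minimum distance: 1
Can detect 0 errors, correct 0 errors

1


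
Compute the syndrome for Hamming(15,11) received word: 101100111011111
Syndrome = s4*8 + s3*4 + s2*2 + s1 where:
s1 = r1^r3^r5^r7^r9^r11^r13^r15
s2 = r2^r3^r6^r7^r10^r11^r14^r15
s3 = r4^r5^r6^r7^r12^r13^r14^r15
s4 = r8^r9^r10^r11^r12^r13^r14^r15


s1=1, s2=1, s3=0, s4=1

Syndrome = 11 (error at position 11)


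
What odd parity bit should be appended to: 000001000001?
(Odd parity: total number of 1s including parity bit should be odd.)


Number of 1s in data: 2
Parity bit: 1

1


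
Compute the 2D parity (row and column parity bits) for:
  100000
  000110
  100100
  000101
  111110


Row parities: 10001
Column parities: 111001

Row P: 10001, Col P: 111001, Corner: 0


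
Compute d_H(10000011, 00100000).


XOR: 10100011
Count of 1s: 4

4


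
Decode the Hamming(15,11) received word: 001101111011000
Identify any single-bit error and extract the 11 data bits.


Syndrome = 0: no error detected

Data: 10111011000 (no errors)


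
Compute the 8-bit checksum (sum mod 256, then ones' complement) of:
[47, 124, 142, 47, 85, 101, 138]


Sum = 684 mod 256 = 172
Complement = 83

83


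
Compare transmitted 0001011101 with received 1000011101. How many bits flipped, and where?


XOR: 1001000000

2 error(s) at position(s): 0, 3


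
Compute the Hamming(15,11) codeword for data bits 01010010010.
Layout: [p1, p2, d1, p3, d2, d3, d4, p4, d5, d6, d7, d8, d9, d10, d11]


Parity bits: p1=1, p2=1, p3=1, p4=0

110110100010010


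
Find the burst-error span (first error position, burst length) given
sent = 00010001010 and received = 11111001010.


XOR: 11101000000

Burst at position 0, length 5


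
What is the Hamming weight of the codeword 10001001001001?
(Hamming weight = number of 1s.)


Counting 1s in 10001001001001

5


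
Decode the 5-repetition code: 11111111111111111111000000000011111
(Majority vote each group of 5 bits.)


Groups: 11111, 11111, 11111, 11111, 00000, 00000, 11111
Majority votes: 1111001

1111001


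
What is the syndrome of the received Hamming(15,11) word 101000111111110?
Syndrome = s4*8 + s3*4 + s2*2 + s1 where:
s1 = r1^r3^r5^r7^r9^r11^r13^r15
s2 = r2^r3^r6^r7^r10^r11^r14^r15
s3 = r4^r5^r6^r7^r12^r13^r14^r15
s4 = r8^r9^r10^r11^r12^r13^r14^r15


s1=0, s2=1, s3=0, s4=1

Syndrome = 10 (error at position 10)


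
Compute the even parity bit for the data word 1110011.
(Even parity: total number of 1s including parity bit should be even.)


Number of 1s in data: 5
Parity bit: 1

1


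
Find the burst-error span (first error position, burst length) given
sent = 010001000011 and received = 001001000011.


XOR: 011000000000

Burst at position 1, length 2


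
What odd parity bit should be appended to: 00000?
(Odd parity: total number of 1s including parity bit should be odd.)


Number of 1s in data: 0
Parity bit: 1

1


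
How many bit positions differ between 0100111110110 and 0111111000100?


XOR: 0011000110010
Count of 1s: 5

5


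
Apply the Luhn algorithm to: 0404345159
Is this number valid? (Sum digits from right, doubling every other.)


Luhn sum = 30
30 mod 10 = 0

Valid (Luhn sum mod 10 = 0)


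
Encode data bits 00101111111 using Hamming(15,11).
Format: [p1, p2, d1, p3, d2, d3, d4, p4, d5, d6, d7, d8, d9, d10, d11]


Parity bits: p1=0, p2=1, p3=1, p4=1

010101011111111


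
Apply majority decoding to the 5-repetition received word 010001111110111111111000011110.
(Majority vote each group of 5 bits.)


Groups: 01000, 11111, 10111, 11111, 10000, 11110
Majority votes: 011101

011101


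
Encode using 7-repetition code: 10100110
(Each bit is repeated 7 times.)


Each bit -> 7 copies

11111110000000111111100000000000000111111111111110000000


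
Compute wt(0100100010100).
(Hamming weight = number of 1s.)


Counting 1s in 0100100010100

4


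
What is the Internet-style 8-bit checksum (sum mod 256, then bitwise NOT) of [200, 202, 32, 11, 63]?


Sum = 508 mod 256 = 252
Complement = 3

3


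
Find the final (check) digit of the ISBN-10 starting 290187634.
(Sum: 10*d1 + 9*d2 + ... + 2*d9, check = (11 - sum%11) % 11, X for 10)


Weighted sum: 232
232 mod 11 = 1

Check digit: X


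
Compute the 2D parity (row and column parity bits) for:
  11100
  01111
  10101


Row parities: 101
Column parities: 00110

Row P: 101, Col P: 00110, Corner: 0


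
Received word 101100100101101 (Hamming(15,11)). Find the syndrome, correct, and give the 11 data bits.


Syndrome = 5: error at position 5

Data: 11010101101 (corrected bit 5)


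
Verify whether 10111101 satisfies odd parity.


Number of 1s: 6

No, parity error (6 ones)


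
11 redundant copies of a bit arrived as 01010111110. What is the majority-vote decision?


Ones: 7 out of 11
Threshold: 6

1 (7/11 voted 1)


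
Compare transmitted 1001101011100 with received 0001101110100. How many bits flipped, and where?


XOR: 1000000101000

3 error(s) at position(s): 0, 7, 9


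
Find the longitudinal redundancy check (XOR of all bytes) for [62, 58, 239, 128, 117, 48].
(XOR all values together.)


XOR chain: 62 ^ 58 ^ 239 ^ 128 ^ 117 ^ 48 = 46

46


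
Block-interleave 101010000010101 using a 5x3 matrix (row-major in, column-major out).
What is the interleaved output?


Matrix:
  101
  010
  000
  010
  101
Read columns: 100010101010001

100010101010001


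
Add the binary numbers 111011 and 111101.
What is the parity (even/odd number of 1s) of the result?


111011 = 59
111101 = 61
Sum = 120 = 1111000
1s count = 4

even parity (4 ones in 1111000)


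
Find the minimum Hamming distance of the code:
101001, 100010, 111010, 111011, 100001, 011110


Comparing all pairs, minimum distance: 1
Can detect 0 errors, correct 0 errors

1


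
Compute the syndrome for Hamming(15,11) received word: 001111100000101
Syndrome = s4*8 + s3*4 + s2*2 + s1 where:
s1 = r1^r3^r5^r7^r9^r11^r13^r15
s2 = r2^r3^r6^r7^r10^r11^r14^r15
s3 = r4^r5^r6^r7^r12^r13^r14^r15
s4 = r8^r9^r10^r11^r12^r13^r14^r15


s1=1, s2=0, s3=0, s4=0

Syndrome = 1 (error at position 1)


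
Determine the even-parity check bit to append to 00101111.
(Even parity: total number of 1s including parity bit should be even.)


Number of 1s in data: 5
Parity bit: 1

1


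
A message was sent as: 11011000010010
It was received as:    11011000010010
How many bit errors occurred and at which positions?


XOR: 00000000000000

0 errors (received matches sent)


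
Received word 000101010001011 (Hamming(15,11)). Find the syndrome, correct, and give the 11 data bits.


Syndrome = 7: error at position 7

Data: 00110001011 (corrected bit 7)


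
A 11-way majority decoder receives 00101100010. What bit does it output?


Ones: 4 out of 11
Threshold: 6

0 (4/11 voted 1)


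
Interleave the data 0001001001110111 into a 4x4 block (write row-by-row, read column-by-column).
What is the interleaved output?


Matrix:
  0001
  0010
  0111
  0111
Read columns: 0000001101111011

0000001101111011


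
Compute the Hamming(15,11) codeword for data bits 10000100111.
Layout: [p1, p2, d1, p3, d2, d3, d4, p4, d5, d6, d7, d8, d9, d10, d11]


Parity bits: p1=1, p2=0, p3=1, p4=0

101100000100111


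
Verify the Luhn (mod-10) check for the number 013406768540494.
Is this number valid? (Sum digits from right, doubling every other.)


Luhn sum = 56
56 mod 10 = 6

Invalid (Luhn sum mod 10 = 6)


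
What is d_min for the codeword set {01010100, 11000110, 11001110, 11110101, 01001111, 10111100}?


Comparing all pairs, minimum distance: 1
Can detect 0 errors, correct 0 errors

1


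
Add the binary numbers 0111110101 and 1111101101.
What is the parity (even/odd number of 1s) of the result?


0111110101 = 501
1111101101 = 1005
Sum = 1506 = 10111100010
1s count = 6

even parity (6 ones in 10111100010)


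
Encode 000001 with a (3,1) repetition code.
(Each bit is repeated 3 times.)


Each bit -> 3 copies

000000000000000111


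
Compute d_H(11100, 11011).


XOR: 00111
Count of 1s: 3

3


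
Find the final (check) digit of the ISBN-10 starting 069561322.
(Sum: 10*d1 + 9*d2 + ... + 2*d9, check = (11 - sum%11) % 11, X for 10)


Weighted sum: 224
224 mod 11 = 4

Check digit: 7


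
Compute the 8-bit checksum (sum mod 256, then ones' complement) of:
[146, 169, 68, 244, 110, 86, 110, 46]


Sum = 979 mod 256 = 211
Complement = 44

44


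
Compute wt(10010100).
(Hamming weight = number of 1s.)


Counting 1s in 10010100

3


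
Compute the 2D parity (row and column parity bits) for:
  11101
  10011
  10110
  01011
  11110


Row parities: 01110
Column parities: 01101

Row P: 01110, Col P: 01101, Corner: 1


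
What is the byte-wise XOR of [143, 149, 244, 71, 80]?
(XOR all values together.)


XOR chain: 143 ^ 149 ^ 244 ^ 71 ^ 80 = 249

249


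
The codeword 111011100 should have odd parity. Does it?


Number of 1s: 6

No, parity error (6 ones)


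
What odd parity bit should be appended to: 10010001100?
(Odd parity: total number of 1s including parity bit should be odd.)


Number of 1s in data: 4
Parity bit: 1

1


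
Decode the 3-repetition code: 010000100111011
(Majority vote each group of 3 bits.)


Groups: 010, 000, 100, 111, 011
Majority votes: 00011

00011


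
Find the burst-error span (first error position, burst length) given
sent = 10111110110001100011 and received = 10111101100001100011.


XOR: 00000011010000000000

Burst at position 6, length 4


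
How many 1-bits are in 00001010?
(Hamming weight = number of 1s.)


Counting 1s in 00001010

2


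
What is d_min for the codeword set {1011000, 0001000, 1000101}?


Comparing all pairs, minimum distance: 2
Can detect 1 errors, correct 0 errors

2


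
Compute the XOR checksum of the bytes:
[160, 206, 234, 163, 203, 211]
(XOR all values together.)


XOR chain: 160 ^ 206 ^ 234 ^ 163 ^ 203 ^ 211 = 63

63


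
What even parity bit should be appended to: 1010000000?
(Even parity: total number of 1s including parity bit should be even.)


Number of 1s in data: 2
Parity bit: 0

0


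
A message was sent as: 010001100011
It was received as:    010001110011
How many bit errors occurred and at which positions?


XOR: 000000010000

1 error(s) at position(s): 7


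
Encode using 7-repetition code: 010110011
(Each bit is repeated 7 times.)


Each bit -> 7 copies

000000011111110000000111111111111110000000000000011111111111111


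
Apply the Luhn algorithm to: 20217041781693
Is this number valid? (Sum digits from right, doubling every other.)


Luhn sum = 56
56 mod 10 = 6

Invalid (Luhn sum mod 10 = 6)


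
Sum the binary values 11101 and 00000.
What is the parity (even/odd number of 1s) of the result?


11101 = 29
00000 = 0
Sum = 29 = 11101
1s count = 4

even parity (4 ones in 11101)


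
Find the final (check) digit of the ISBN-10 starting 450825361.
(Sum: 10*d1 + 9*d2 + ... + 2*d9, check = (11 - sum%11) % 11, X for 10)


Weighted sum: 210
210 mod 11 = 1

Check digit: X


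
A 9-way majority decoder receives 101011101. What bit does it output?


Ones: 6 out of 9
Threshold: 5

1 (6/9 voted 1)


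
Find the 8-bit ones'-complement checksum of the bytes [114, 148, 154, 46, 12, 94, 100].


Sum = 668 mod 256 = 156
Complement = 99

99


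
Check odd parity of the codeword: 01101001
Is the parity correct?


Number of 1s: 4

No, parity error (4 ones)


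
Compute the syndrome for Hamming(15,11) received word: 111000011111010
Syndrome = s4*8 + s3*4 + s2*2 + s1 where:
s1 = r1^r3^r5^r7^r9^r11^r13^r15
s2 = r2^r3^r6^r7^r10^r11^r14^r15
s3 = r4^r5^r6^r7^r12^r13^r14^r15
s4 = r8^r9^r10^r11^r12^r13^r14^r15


s1=0, s2=1, s3=0, s4=0

Syndrome = 2 (error at position 2)


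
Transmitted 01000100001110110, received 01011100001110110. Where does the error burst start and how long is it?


XOR: 00011000000000000

Burst at position 3, length 2


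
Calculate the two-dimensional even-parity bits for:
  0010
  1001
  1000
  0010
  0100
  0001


Row parities: 101111
Column parities: 0100

Row P: 101111, Col P: 0100, Corner: 1


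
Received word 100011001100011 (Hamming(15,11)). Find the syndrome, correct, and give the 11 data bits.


Syndrome = 0: no error detected

Data: 01101100011 (no errors)


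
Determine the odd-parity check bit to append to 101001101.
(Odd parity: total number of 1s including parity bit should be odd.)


Number of 1s in data: 5
Parity bit: 0

0


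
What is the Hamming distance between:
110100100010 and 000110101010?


XOR: 110010001000
Count of 1s: 4

4


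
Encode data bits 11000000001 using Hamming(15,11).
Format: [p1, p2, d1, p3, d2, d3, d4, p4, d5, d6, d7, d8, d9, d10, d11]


Parity bits: p1=1, p2=0, p3=0, p4=1

101010010000001


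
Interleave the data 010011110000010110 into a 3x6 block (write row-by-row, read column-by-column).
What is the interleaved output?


Matrix:
  010011
  110000
  010110
Read columns: 010111000001101100

010111000001101100


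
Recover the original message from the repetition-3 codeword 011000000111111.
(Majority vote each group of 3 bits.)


Groups: 011, 000, 000, 111, 111
Majority votes: 10011

10011


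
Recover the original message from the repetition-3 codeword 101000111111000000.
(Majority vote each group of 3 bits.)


Groups: 101, 000, 111, 111, 000, 000
Majority votes: 101100

101100


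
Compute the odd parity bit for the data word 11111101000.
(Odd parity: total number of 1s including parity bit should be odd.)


Number of 1s in data: 7
Parity bit: 0

0


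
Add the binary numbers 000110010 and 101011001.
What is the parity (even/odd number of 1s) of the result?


000110010 = 50
101011001 = 345
Sum = 395 = 110001011
1s count = 5

odd parity (5 ones in 110001011)


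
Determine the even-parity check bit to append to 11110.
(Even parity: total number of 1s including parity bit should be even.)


Number of 1s in data: 4
Parity bit: 0

0


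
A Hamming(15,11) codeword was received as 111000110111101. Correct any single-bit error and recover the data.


Syndrome = 0: no error detected

Data: 10010111101 (no errors)


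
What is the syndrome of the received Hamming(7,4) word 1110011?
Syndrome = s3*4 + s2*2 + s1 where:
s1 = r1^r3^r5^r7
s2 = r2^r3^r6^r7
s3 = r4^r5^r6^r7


s1=1, s2=0, s3=0

Syndrome = 1 (error at position 1)


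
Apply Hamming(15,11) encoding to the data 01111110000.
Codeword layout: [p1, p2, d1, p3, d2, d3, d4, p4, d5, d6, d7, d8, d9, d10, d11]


Parity bits: p1=0, p2=0, p3=1, p4=1

000111111110000


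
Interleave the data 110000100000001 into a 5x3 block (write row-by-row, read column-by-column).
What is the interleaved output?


Matrix:
  110
  000
  100
  000
  001
Read columns: 101001000000001

101001000000001


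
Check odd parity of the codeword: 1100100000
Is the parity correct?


Number of 1s: 3

Yes, parity is correct (3 ones)


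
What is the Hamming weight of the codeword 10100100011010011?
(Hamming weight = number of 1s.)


Counting 1s in 10100100011010011

8


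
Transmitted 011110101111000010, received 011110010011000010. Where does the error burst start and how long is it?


XOR: 000000111100000000

Burst at position 6, length 4


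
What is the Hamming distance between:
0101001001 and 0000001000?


XOR: 0101000001
Count of 1s: 3

3


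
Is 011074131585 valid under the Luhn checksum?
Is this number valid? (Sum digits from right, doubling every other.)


Luhn sum = 36
36 mod 10 = 6

Invalid (Luhn sum mod 10 = 6)


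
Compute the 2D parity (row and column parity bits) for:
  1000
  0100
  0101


Row parities: 110
Column parities: 1001

Row P: 110, Col P: 1001, Corner: 0


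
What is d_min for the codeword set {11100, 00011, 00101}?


Comparing all pairs, minimum distance: 2
Can detect 1 errors, correct 0 errors

2


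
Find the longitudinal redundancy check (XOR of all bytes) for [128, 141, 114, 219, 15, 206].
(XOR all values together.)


XOR chain: 128 ^ 141 ^ 114 ^ 219 ^ 15 ^ 206 = 101

101


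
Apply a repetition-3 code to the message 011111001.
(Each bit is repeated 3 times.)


Each bit -> 3 copies

000111111111111111000000111


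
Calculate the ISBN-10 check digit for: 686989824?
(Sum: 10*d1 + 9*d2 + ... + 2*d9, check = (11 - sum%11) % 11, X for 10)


Weighted sum: 382
382 mod 11 = 8

Check digit: 3


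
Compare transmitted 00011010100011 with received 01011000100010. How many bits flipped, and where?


XOR: 01000010000001

3 error(s) at position(s): 1, 6, 13


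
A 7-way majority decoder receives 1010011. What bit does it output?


Ones: 4 out of 7
Threshold: 4

1 (4/7 voted 1)


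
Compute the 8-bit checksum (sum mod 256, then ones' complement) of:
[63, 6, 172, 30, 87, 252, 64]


Sum = 674 mod 256 = 162
Complement = 93

93


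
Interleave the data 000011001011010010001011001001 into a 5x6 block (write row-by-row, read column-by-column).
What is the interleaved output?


Matrix:
  000011
  001011
  010010
  001011
  001001
Read columns: 000000010001011000001111011011

000000010001011000001111011011


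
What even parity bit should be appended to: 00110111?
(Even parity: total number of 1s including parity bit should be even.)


Number of 1s in data: 5
Parity bit: 1

1


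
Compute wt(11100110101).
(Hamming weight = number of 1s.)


Counting 1s in 11100110101

7


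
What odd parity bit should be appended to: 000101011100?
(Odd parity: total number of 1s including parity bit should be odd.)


Number of 1s in data: 5
Parity bit: 0

0


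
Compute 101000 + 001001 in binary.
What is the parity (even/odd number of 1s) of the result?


101000 = 40
001001 = 9
Sum = 49 = 110001
1s count = 3

odd parity (3 ones in 110001)


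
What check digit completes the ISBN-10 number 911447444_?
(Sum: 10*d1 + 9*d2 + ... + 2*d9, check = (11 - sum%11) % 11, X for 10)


Weighted sum: 230
230 mod 11 = 10

Check digit: 1


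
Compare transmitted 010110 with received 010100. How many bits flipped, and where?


XOR: 000010

1 error(s) at position(s): 4


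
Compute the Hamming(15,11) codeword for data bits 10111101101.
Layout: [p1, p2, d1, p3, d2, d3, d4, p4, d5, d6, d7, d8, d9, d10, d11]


Parity bits: p1=1, p2=1, p3=1, p4=1

111101111101101


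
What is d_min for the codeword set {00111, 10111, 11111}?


Comparing all pairs, minimum distance: 1
Can detect 0 errors, correct 0 errors

1


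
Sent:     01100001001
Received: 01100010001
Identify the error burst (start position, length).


XOR: 00000011000

Burst at position 6, length 2


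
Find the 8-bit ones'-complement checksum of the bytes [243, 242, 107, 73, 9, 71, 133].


Sum = 878 mod 256 = 110
Complement = 145

145


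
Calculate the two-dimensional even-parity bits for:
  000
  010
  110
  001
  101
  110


Row parities: 010100
Column parities: 110

Row P: 010100, Col P: 110, Corner: 0


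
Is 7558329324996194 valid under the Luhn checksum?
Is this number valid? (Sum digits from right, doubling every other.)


Luhn sum = 82
82 mod 10 = 2

Invalid (Luhn sum mod 10 = 2)


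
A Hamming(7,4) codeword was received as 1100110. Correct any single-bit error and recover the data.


Syndrome = 0: no error detected

Data: 0110 (no errors)


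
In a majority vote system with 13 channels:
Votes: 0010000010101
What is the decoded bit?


Ones: 4 out of 13
Threshold: 7

0 (4/13 voted 1)


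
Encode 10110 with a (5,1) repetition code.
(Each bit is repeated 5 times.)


Each bit -> 5 copies

1111100000111111111100000


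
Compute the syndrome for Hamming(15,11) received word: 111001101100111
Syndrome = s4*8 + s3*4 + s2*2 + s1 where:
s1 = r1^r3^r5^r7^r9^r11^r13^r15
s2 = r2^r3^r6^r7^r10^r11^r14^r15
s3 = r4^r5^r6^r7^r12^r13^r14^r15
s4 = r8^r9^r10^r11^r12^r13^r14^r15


s1=0, s2=1, s3=1, s4=1

Syndrome = 14 (error at position 14)


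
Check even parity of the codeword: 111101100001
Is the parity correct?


Number of 1s: 7

No, parity error (7 ones)


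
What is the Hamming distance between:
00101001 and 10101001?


XOR: 10000000
Count of 1s: 1

1


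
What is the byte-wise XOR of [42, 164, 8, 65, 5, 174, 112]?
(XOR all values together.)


XOR chain: 42 ^ 164 ^ 8 ^ 65 ^ 5 ^ 174 ^ 112 = 28

28


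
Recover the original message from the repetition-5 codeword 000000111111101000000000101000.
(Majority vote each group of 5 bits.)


Groups: 00000, 01111, 11101, 00000, 00001, 01000
Majority votes: 011000

011000


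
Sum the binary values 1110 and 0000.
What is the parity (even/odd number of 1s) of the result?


1110 = 14
0000 = 0
Sum = 14 = 1110
1s count = 3

odd parity (3 ones in 1110)


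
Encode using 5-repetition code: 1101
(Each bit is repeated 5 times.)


Each bit -> 5 copies

11111111110000011111


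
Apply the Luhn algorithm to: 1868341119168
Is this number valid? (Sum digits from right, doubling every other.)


Luhn sum = 57
57 mod 10 = 7

Invalid (Luhn sum mod 10 = 7)


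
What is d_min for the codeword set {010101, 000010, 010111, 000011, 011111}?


Comparing all pairs, minimum distance: 1
Can detect 0 errors, correct 0 errors

1


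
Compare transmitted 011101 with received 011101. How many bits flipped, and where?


XOR: 000000

0 errors (received matches sent)


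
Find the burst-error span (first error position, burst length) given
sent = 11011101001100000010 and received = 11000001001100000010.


XOR: 00011100000000000000

Burst at position 3, length 3


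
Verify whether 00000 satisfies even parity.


Number of 1s: 0

Yes, parity is correct (0 ones)


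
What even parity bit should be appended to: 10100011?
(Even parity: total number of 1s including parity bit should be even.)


Number of 1s in data: 4
Parity bit: 0

0


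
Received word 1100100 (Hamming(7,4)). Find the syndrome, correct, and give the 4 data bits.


Syndrome = 6: error at position 6

Data: 0110 (corrected bit 6)


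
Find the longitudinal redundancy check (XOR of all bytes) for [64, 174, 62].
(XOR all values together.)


XOR chain: 64 ^ 174 ^ 62 = 208

208


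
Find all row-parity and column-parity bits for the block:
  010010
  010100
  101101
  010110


Row parities: 0001
Column parities: 111101

Row P: 0001, Col P: 111101, Corner: 1


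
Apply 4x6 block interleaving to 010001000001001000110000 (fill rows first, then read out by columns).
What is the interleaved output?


Matrix:
  010001
  000001
  001000
  110000
Read columns: 000110010010000000001100

000110010010000000001100


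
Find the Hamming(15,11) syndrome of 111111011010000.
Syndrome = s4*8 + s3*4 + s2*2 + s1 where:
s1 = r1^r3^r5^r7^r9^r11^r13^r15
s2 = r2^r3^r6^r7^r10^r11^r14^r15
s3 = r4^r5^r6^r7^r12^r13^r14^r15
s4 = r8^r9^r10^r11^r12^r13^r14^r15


s1=1, s2=0, s3=1, s4=1

Syndrome = 13 (error at position 13)


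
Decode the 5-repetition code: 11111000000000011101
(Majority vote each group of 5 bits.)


Groups: 11111, 00000, 00000, 11101
Majority votes: 1001

1001


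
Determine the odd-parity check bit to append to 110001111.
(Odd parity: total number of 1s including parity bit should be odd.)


Number of 1s in data: 6
Parity bit: 1

1


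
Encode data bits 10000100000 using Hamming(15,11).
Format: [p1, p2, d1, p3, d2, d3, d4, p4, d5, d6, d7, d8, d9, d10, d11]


Parity bits: p1=1, p2=0, p3=0, p4=1

101000010100000


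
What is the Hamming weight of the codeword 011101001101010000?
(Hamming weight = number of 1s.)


Counting 1s in 011101001101010000

8


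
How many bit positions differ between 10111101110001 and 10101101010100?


XOR: 00010000100101
Count of 1s: 4

4


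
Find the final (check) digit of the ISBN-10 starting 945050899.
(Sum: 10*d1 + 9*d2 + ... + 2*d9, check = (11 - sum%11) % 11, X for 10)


Weighted sum: 273
273 mod 11 = 9

Check digit: 2


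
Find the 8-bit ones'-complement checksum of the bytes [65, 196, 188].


Sum = 449 mod 256 = 193
Complement = 62

62


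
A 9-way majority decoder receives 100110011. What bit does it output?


Ones: 5 out of 9
Threshold: 5

1 (5/9 voted 1)


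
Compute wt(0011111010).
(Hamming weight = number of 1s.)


Counting 1s in 0011111010

6


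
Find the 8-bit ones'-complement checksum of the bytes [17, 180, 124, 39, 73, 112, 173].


Sum = 718 mod 256 = 206
Complement = 49

49


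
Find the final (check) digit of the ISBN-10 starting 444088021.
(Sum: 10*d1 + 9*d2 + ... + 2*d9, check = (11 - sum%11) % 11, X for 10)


Weighted sum: 204
204 mod 11 = 6

Check digit: 5


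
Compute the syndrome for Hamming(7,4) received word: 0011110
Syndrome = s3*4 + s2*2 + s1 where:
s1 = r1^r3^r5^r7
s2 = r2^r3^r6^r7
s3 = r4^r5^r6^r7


s1=0, s2=0, s3=1

Syndrome = 4 (error at position 4)


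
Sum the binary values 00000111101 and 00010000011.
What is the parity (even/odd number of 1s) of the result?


00000111101 = 61
00010000011 = 131
Sum = 192 = 11000000
1s count = 2

even parity (2 ones in 11000000)


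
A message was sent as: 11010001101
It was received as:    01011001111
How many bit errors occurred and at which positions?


XOR: 10001000010

3 error(s) at position(s): 0, 4, 9


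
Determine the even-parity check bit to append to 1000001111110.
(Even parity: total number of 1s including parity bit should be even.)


Number of 1s in data: 7
Parity bit: 1

1


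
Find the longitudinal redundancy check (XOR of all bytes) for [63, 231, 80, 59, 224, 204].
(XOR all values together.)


XOR chain: 63 ^ 231 ^ 80 ^ 59 ^ 224 ^ 204 = 159

159


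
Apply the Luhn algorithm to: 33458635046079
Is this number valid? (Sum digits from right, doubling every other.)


Luhn sum = 67
67 mod 10 = 7

Invalid (Luhn sum mod 10 = 7)


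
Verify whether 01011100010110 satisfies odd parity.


Number of 1s: 7

Yes, parity is correct (7 ones)


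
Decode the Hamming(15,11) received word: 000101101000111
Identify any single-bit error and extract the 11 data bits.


Syndrome = 0: no error detected

Data: 00111000111 (no errors)


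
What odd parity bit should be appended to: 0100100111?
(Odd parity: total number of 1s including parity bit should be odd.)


Number of 1s in data: 5
Parity bit: 0

0


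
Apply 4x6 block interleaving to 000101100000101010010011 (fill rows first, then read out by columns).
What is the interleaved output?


Matrix:
  000101
  100000
  101010
  010011
Read columns: 011000010010100000111001

011000010010100000111001


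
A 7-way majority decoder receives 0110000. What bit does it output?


Ones: 2 out of 7
Threshold: 4

0 (2/7 voted 1)


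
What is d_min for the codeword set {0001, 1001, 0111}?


Comparing all pairs, minimum distance: 1
Can detect 0 errors, correct 0 errors

1


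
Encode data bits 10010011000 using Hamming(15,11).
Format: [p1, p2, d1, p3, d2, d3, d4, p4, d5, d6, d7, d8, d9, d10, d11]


Parity bits: p1=1, p2=1, p3=0, p4=0

111000100011000


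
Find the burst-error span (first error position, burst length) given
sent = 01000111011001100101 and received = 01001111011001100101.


XOR: 00001000000000000000

Burst at position 4, length 1


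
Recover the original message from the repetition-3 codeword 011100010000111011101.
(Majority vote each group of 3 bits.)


Groups: 011, 100, 010, 000, 111, 011, 101
Majority votes: 1000111

1000111


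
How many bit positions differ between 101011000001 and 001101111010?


XOR: 100110111011
Count of 1s: 8

8


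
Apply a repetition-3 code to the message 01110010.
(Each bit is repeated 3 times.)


Each bit -> 3 copies

000111111111000000111000


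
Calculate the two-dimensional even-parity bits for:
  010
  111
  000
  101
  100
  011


Row parities: 110010
Column parities: 111

Row P: 110010, Col P: 111, Corner: 1


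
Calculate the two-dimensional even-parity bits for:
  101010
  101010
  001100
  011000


Row parities: 1100
Column parities: 010100

Row P: 1100, Col P: 010100, Corner: 0
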